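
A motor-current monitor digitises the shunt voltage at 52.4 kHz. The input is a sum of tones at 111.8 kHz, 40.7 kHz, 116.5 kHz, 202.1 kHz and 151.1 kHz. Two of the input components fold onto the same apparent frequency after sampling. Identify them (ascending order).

40.7 kHz, 116.5 kHz

fs/2 = 26.2 kHz.
111.8 kHz mod fs = 7 kHz.
7 kHz ≤ fs/2 = 26.2 kHz, appears at 7 kHz.
40.7 kHz > fs/2 = 26.2 kHz, folds to fs − 40.7 kHz = 11.7 kHz.
116.5 kHz mod fs = 11.7 kHz.
11.7 kHz ≤ fs/2 = 26.2 kHz, appears at 11.7 kHz.
202.1 kHz mod fs = 44.9 kHz.
44.9 kHz > fs/2 = 26.2 kHz, folds to fs − 44.9 kHz = 7.5 kHz.
151.1 kHz mod fs = 46.3 kHz.
46.3 kHz > fs/2 = 26.2 kHz, folds to fs − 46.3 kHz = 6.1 kHz.
40.7 kHz and 116.5 kHz both map to 11.7 kHz.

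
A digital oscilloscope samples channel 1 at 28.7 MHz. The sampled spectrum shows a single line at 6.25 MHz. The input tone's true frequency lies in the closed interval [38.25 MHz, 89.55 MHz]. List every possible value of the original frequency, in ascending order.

51.15 MHz, 63.65 MHz, 79.85 MHz

Frequencies that alias to 6.25 MHz are k·fs ± 6.25 MHz for integer k ≥ 0.
k=0: 6.25 MHz.
k=1: 22.45 MHz, 34.95 MHz.
k=2: 51.15 MHz, 63.65 MHz.
k=3: 79.85 MHz, 92.35 MHz.
k=4: 108.55 MHz, 121.05 MHz.
Within [38.25 MHz, 89.55 MHz]: 51.15 MHz, 63.65 MHz, 79.85 MHz.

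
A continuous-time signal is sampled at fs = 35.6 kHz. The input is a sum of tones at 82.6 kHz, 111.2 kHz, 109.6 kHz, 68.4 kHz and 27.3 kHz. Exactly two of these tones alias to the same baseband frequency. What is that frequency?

fs/2 = 17.8 kHz.
82.6 kHz mod fs = 11.4 kHz.
11.4 kHz ≤ fs/2 = 17.8 kHz, appears at 11.4 kHz.
111.2 kHz mod fs = 4.4 kHz.
4.4 kHz ≤ fs/2 = 17.8 kHz, appears at 4.4 kHz.
109.6 kHz mod fs = 2.8 kHz.
2.8 kHz ≤ fs/2 = 17.8 kHz, appears at 2.8 kHz.
68.4 kHz mod fs = 32.8 kHz.
32.8 kHz > fs/2 = 17.8 kHz, folds to fs − 32.8 kHz = 2.8 kHz.
27.3 kHz > fs/2 = 17.8 kHz, folds to fs − 27.3 kHz = 8.3 kHz.
68.4 kHz and 109.6 kHz both map to 2.8 kHz.

2.8 kHz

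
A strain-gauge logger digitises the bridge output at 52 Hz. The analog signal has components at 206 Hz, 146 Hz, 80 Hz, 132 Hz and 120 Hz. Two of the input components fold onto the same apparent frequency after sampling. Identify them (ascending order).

80 Hz, 132 Hz

fs/2 = 26 Hz.
206 Hz mod fs = 50 Hz.
50 Hz > fs/2 = 26 Hz, folds to fs − 50 Hz = 2 Hz.
146 Hz mod fs = 42 Hz.
42 Hz > fs/2 = 26 Hz, folds to fs − 42 Hz = 10 Hz.
80 Hz mod fs = 28 Hz.
28 Hz > fs/2 = 26 Hz, folds to fs − 28 Hz = 24 Hz.
132 Hz mod fs = 28 Hz.
28 Hz > fs/2 = 26 Hz, folds to fs − 28 Hz = 24 Hz.
120 Hz mod fs = 16 Hz.
16 Hz ≤ fs/2 = 26 Hz, appears at 16 Hz.
80 Hz and 132 Hz both map to 24 Hz.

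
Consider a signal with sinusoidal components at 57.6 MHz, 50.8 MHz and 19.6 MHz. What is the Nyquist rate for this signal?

Highest-frequency component: 57.6 MHz.
Nyquist rate = 2 × 57.6 MHz = 115.2 MHz.

115.2 MHz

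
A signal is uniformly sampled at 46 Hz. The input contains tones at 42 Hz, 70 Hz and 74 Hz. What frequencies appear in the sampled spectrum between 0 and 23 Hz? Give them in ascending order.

fs/2 = 23 Hz.
42 Hz > fs/2 = 23 Hz, folds to fs − 42 Hz = 4 Hz.
70 Hz mod fs = 24 Hz.
24 Hz > fs/2 = 23 Hz, folds to fs − 24 Hz = 22 Hz.
74 Hz mod fs = 28 Hz.
28 Hz > fs/2 = 23 Hz, folds to fs − 28 Hz = 18 Hz.
Distinct values: {4 Hz, 18 Hz, 22 Hz}.

4 Hz, 18 Hz, 22 Hz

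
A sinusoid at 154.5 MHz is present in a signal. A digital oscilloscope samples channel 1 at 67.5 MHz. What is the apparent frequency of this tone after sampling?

19.5 MHz

154.5 MHz mod fs = 19.5 MHz.
19.5 MHz ≤ fs/2 = 33.75 MHz, appears at 19.5 MHz.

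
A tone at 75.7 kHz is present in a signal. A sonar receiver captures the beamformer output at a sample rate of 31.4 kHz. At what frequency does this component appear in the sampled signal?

75.7 kHz mod fs = 12.9 kHz.
12.9 kHz ≤ fs/2 = 15.7 kHz, appears at 12.9 kHz.

12.9 kHz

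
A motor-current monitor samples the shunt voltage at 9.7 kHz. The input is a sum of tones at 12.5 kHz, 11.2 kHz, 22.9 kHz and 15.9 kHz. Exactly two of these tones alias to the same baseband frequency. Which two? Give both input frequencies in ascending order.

15.9 kHz, 22.9 kHz

fs/2 = 4.85 kHz.
12.5 kHz mod fs = 2.8 kHz.
2.8 kHz ≤ fs/2 = 4.85 kHz, appears at 2.8 kHz.
11.2 kHz mod fs = 1.5 kHz.
1.5 kHz ≤ fs/2 = 4.85 kHz, appears at 1.5 kHz.
22.9 kHz mod fs = 3.5 kHz.
3.5 kHz ≤ fs/2 = 4.85 kHz, appears at 3.5 kHz.
15.9 kHz mod fs = 6.2 kHz.
6.2 kHz > fs/2 = 4.85 kHz, folds to fs − 6.2 kHz = 3.5 kHz.
15.9 kHz and 22.9 kHz both map to 3.5 kHz.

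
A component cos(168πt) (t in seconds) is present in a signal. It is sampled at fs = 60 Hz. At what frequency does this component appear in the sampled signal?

ω = 168π rad/s → f = ω/(2π) = 84 Hz.
84 Hz mod fs = 24 Hz.
24 Hz ≤ fs/2 = 30 Hz, appears at 24 Hz.

24 Hz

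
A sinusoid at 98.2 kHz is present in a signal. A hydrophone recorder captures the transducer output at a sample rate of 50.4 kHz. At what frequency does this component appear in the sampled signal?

2.6 kHz

98.2 kHz mod fs = 47.8 kHz.
47.8 kHz > fs/2 = 25.2 kHz, folds to fs − 47.8 kHz = 2.6 kHz.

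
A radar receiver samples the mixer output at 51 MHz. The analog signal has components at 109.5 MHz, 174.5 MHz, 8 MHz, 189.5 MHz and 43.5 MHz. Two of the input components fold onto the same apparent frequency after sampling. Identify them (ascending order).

fs/2 = 25.5 MHz.
109.5 MHz mod fs = 7.5 MHz.
7.5 MHz ≤ fs/2 = 25.5 MHz, appears at 7.5 MHz.
174.5 MHz mod fs = 21.5 MHz.
21.5 MHz ≤ fs/2 = 25.5 MHz, appears at 21.5 MHz.
8 MHz ≤ fs/2 = 25.5 MHz, passes unchanged.
189.5 MHz mod fs = 36.5 MHz.
36.5 MHz > fs/2 = 25.5 MHz, folds to fs − 36.5 MHz = 14.5 MHz.
43.5 MHz > fs/2 = 25.5 MHz, folds to fs − 43.5 MHz = 7.5 MHz.
43.5 MHz and 109.5 MHz both map to 7.5 MHz.

43.5 MHz, 109.5 MHz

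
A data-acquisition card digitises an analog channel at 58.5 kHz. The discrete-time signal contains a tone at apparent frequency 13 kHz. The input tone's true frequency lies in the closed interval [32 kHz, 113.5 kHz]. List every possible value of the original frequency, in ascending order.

45.5 kHz, 71.5 kHz, 104 kHz

Frequencies that alias to 13 kHz are k·fs ± 13 kHz for integer k ≥ 0.
k=0: 13 kHz.
k=1: 45.5 kHz, 71.5 kHz.
k=2: 104 kHz, 130 kHz.
k=3: 162.5 kHz, 188.5 kHz.
Within [32 kHz, 113.5 kHz]: 45.5 kHz, 71.5 kHz, 104 kHz.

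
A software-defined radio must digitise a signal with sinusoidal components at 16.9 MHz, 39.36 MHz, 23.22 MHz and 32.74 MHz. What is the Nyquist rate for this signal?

Highest-frequency component: 39.36 MHz.
Nyquist rate = 2 × 39.36 MHz = 78.72 MHz.

78.72 MHz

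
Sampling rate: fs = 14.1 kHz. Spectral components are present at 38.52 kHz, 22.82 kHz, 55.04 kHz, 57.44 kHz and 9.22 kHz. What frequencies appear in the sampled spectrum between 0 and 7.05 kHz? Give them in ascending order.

fs/2 = 7.05 kHz.
38.52 kHz mod fs = 10.32 kHz.
10.32 kHz > fs/2 = 7.05 kHz, folds to fs − 10.32 kHz = 3.78 kHz.
22.82 kHz mod fs = 8.72 kHz.
8.72 kHz > fs/2 = 7.05 kHz, folds to fs − 8.72 kHz = 5.38 kHz.
55.04 kHz mod fs = 12.74 kHz.
12.74 kHz > fs/2 = 7.05 kHz, folds to fs − 12.74 kHz = 1.36 kHz.
57.44 kHz mod fs = 1.04 kHz.
1.04 kHz ≤ fs/2 = 7.05 kHz, appears at 1.04 kHz.
9.22 kHz > fs/2 = 7.05 kHz, folds to fs − 9.22 kHz = 4.88 kHz.
Distinct values: {1.04 kHz, 1.36 kHz, 3.78 kHz, 4.88 kHz, 5.38 kHz}.

1.04 kHz, 1.36 kHz, 3.78 kHz, 4.88 kHz, 5.38 kHz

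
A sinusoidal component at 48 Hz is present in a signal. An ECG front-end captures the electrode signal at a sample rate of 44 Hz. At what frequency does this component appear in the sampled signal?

4 Hz

48 Hz mod fs = 4 Hz.
4 Hz ≤ fs/2 = 22 Hz, appears at 4 Hz.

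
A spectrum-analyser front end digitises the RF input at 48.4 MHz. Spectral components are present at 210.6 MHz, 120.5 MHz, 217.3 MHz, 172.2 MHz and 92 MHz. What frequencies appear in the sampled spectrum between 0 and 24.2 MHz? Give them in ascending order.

4.8 MHz, 17 MHz, 21.4 MHz, 23.7 MHz

fs/2 = 24.2 MHz.
210.6 MHz mod fs = 17 MHz.
17 MHz ≤ fs/2 = 24.2 MHz, appears at 17 MHz.
120.5 MHz mod fs = 23.7 MHz.
23.7 MHz ≤ fs/2 = 24.2 MHz, appears at 23.7 MHz.
217.3 MHz mod fs = 23.7 MHz.
23.7 MHz ≤ fs/2 = 24.2 MHz, appears at 23.7 MHz.
172.2 MHz mod fs = 27 MHz.
27 MHz > fs/2 = 24.2 MHz, folds to fs − 27 MHz = 21.4 MHz.
92 MHz mod fs = 43.6 MHz.
43.6 MHz > fs/2 = 24.2 MHz, folds to fs − 43.6 MHz = 4.8 MHz.
Distinct values: {4.8 MHz, 17 MHz, 21.4 MHz, 23.7 MHz}.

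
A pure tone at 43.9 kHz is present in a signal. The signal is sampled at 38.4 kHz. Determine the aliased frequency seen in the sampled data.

5.5 kHz

43.9 kHz mod fs = 5.5 kHz.
5.5 kHz ≤ fs/2 = 19.2 kHz, appears at 5.5 kHz.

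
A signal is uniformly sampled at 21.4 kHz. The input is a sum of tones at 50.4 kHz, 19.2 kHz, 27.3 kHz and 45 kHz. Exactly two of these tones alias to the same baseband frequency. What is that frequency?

2.2 kHz

fs/2 = 10.7 kHz.
50.4 kHz mod fs = 7.6 kHz.
7.6 kHz ≤ fs/2 = 10.7 kHz, appears at 7.6 kHz.
19.2 kHz > fs/2 = 10.7 kHz, folds to fs − 19.2 kHz = 2.2 kHz.
27.3 kHz mod fs = 5.9 kHz.
5.9 kHz ≤ fs/2 = 10.7 kHz, appears at 5.9 kHz.
45 kHz mod fs = 2.2 kHz.
2.2 kHz ≤ fs/2 = 10.7 kHz, appears at 2.2 kHz.
19.2 kHz and 45 kHz both map to 2.2 kHz.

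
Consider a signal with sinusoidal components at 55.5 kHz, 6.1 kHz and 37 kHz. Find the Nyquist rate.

Highest-frequency component: 55.5 kHz.
Nyquist rate = 2 × 55.5 kHz = 111 kHz.

111 kHz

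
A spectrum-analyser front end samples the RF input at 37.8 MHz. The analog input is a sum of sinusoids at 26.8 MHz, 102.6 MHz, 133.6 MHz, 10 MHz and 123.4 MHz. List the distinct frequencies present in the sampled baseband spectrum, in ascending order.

fs/2 = 18.9 MHz.
26.8 MHz > fs/2 = 18.9 MHz, folds to fs − 26.8 MHz = 11 MHz.
102.6 MHz mod fs = 27 MHz.
27 MHz > fs/2 = 18.9 MHz, folds to fs − 27 MHz = 10.8 MHz.
133.6 MHz mod fs = 20.2 MHz.
20.2 MHz > fs/2 = 18.9 MHz, folds to fs − 20.2 MHz = 17.6 MHz.
10 MHz ≤ fs/2 = 18.9 MHz, passes unchanged.
123.4 MHz mod fs = 10 MHz.
10 MHz ≤ fs/2 = 18.9 MHz, appears at 10 MHz.
Distinct values: {10 MHz, 10.8 MHz, 11 MHz, 17.6 MHz}.

10 MHz, 10.8 MHz, 11 MHz, 17.6 MHz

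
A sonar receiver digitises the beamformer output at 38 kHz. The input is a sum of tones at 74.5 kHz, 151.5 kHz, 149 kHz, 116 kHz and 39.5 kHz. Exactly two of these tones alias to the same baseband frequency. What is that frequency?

fs/2 = 19 kHz.
74.5 kHz mod fs = 36.5 kHz.
36.5 kHz > fs/2 = 19 kHz, folds to fs − 36.5 kHz = 1.5 kHz.
151.5 kHz mod fs = 37.5 kHz.
37.5 kHz > fs/2 = 19 kHz, folds to fs − 37.5 kHz = 0.5 kHz.
149 kHz mod fs = 35 kHz.
35 kHz > fs/2 = 19 kHz, folds to fs − 35 kHz = 3 kHz.
116 kHz mod fs = 2 kHz.
2 kHz ≤ fs/2 = 19 kHz, appears at 2 kHz.
39.5 kHz mod fs = 1.5 kHz.
1.5 kHz ≤ fs/2 = 19 kHz, appears at 1.5 kHz.
39.5 kHz and 74.5 kHz both map to 1.5 kHz.

1.5 kHz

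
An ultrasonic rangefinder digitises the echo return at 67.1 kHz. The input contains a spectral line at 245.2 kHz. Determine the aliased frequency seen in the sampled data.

23.2 kHz

245.2 kHz mod fs = 43.9 kHz.
43.9 kHz > fs/2 = 33.55 kHz, folds to fs − 43.9 kHz = 23.2 kHz.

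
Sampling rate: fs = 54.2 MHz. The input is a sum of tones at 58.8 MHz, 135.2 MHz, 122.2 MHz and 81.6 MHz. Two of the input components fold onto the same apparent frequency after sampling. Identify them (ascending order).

81.6 MHz, 135.2 MHz

fs/2 = 27.1 MHz.
58.8 MHz mod fs = 4.6 MHz.
4.6 MHz ≤ fs/2 = 27.1 MHz, appears at 4.6 MHz.
135.2 MHz mod fs = 26.8 MHz.
26.8 MHz ≤ fs/2 = 27.1 MHz, appears at 26.8 MHz.
122.2 MHz mod fs = 13.8 MHz.
13.8 MHz ≤ fs/2 = 27.1 MHz, appears at 13.8 MHz.
81.6 MHz mod fs = 27.4 MHz.
27.4 MHz > fs/2 = 27.1 MHz, folds to fs − 27.4 MHz = 26.8 MHz.
81.6 MHz and 135.2 MHz both map to 26.8 MHz.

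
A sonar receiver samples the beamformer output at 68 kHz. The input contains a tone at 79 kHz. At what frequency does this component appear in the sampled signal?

79 kHz mod fs = 11 kHz.
11 kHz ≤ fs/2 = 34 kHz, appears at 11 kHz.

11 kHz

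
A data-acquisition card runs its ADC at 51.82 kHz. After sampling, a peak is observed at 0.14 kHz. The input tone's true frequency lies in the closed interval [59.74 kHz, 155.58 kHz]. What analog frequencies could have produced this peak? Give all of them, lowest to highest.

103.5 kHz, 103.78 kHz, 155.32 kHz

Frequencies that alias to 0.14 kHz are k·fs ± 0.14 kHz for integer k ≥ 0.
k=0: 0.14 kHz.
k=1: 51.68 kHz, 51.96 kHz.
k=2: 103.5 kHz, 103.78 kHz.
k=3: 155.32 kHz, 155.6 kHz.
k=4: 207.14 kHz, 207.42 kHz.
Within [59.74 kHz, 155.58 kHz]: 103.5 kHz, 103.78 kHz, 155.32 kHz.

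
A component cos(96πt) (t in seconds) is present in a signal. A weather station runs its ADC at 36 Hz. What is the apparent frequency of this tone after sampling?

12 Hz

ω = 96π rad/s → f = ω/(2π) = 48 Hz.
48 Hz mod fs = 12 Hz.
12 Hz ≤ fs/2 = 18 Hz, appears at 12 Hz.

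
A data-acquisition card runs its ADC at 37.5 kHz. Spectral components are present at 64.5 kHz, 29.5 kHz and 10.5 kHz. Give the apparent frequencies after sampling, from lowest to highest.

8 kHz, 10.5 kHz

fs/2 = 18.75 kHz.
64.5 kHz mod fs = 27 kHz.
27 kHz > fs/2 = 18.75 kHz, folds to fs − 27 kHz = 10.5 kHz.
29.5 kHz > fs/2 = 18.75 kHz, folds to fs − 29.5 kHz = 8 kHz.
10.5 kHz ≤ fs/2 = 18.75 kHz, passes unchanged.
Distinct values: {8 kHz, 10.5 kHz}.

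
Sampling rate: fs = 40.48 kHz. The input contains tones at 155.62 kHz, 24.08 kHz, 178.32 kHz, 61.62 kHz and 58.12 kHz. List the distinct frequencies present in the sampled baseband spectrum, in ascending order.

6.3 kHz, 16.4 kHz, 17.64 kHz, 19.34 kHz

fs/2 = 20.24 kHz.
155.62 kHz mod fs = 34.18 kHz.
34.18 kHz > fs/2 = 20.24 kHz, folds to fs − 34.18 kHz = 6.3 kHz.
24.08 kHz > fs/2 = 20.24 kHz, folds to fs − 24.08 kHz = 16.4 kHz.
178.32 kHz mod fs = 16.4 kHz.
16.4 kHz ≤ fs/2 = 20.24 kHz, appears at 16.4 kHz.
61.62 kHz mod fs = 21.14 kHz.
21.14 kHz > fs/2 = 20.24 kHz, folds to fs − 21.14 kHz = 19.34 kHz.
58.12 kHz mod fs = 17.64 kHz.
17.64 kHz ≤ fs/2 = 20.24 kHz, appears at 17.64 kHz.
Distinct values: {6.3 kHz, 16.4 kHz, 17.64 kHz, 19.34 kHz}.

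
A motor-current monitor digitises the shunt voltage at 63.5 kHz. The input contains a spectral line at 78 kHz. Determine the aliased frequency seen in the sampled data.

78 kHz mod fs = 14.5 kHz.
14.5 kHz ≤ fs/2 = 31.75 kHz, appears at 14.5 kHz.

14.5 kHz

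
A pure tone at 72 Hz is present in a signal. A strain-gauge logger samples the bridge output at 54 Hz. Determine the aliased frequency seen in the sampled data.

18 Hz

72 Hz mod fs = 18 Hz.
18 Hz ≤ fs/2 = 27 Hz, appears at 18 Hz.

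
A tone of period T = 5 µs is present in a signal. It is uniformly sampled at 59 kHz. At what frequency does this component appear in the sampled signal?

23 kHz

T = 5 µs → f = 1/T = 200 kHz.
200 kHz mod fs = 23 kHz.
23 kHz ≤ fs/2 = 29.5 kHz, appears at 23 kHz.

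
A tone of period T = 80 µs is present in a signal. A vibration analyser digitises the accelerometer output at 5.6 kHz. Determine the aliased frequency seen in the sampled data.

T = 80 µs → f = 1/T = 12.5 kHz.
12.5 kHz mod fs = 1.3 kHz.
1.3 kHz ≤ fs/2 = 2.8 kHz, appears at 1.3 kHz.

1.3 kHz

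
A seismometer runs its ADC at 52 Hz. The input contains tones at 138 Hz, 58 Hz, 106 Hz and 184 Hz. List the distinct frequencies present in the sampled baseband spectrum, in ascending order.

fs/2 = 26 Hz.
138 Hz mod fs = 34 Hz.
34 Hz > fs/2 = 26 Hz, folds to fs − 34 Hz = 18 Hz.
58 Hz mod fs = 6 Hz.
6 Hz ≤ fs/2 = 26 Hz, appears at 6 Hz.
106 Hz mod fs = 2 Hz.
2 Hz ≤ fs/2 = 26 Hz, appears at 2 Hz.
184 Hz mod fs = 28 Hz.
28 Hz > fs/2 = 26 Hz, folds to fs − 28 Hz = 24 Hz.
Distinct values: {2 Hz, 6 Hz, 18 Hz, 24 Hz}.

2 Hz, 6 Hz, 18 Hz, 24 Hz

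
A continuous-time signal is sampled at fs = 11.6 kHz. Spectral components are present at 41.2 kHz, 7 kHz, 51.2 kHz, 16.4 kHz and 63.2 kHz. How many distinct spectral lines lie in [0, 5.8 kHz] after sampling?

3

fs/2 = 5.8 kHz.
41.2 kHz mod fs = 6.4 kHz.
6.4 kHz > fs/2 = 5.8 kHz, folds to fs − 6.4 kHz = 5.2 kHz.
7 kHz > fs/2 = 5.8 kHz, folds to fs − 7 kHz = 4.6 kHz.
51.2 kHz mod fs = 4.8 kHz.
4.8 kHz ≤ fs/2 = 5.8 kHz, appears at 4.8 kHz.
16.4 kHz mod fs = 4.8 kHz.
4.8 kHz ≤ fs/2 = 5.8 kHz, appears at 4.8 kHz.
63.2 kHz mod fs = 5.2 kHz.
5.2 kHz ≤ fs/2 = 5.8 kHz, appears at 5.2 kHz.
Distinct values: {4.6 kHz, 4.8 kHz, 5.2 kHz} → 3.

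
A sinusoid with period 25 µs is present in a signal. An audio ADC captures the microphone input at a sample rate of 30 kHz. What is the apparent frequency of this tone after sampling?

T = 25 µs → f = 1/T = 40 kHz.
40 kHz mod fs = 10 kHz.
10 kHz ≤ fs/2 = 15 kHz, appears at 10 kHz.

10 kHz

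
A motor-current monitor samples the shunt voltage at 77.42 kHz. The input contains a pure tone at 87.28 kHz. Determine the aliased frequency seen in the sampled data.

9.86 kHz

87.28 kHz mod fs = 9.86 kHz.
9.86 kHz ≤ fs/2 = 38.71 kHz, appears at 9.86 kHz.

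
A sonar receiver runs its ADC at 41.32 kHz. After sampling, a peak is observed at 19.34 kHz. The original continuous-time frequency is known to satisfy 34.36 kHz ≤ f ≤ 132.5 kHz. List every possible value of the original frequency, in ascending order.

Frequencies that alias to 19.34 kHz are k·fs ± 19.34 kHz for integer k ≥ 0.
k=0: 19.34 kHz.
k=1: 21.98 kHz, 60.66 kHz.
k=2: 63.3 kHz, 101.98 kHz.
k=3: 104.62 kHz, 143.3 kHz.
k=4: 145.94 kHz, 184.62 kHz.
Within [34.36 kHz, 132.5 kHz]: 60.66 kHz, 63.3 kHz, 101.98 kHz, 104.62 kHz.

60.66 kHz, 63.3 kHz, 101.98 kHz, 104.62 kHz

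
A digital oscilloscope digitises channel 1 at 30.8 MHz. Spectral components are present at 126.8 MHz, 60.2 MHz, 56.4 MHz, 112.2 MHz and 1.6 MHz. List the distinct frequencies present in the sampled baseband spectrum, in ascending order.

fs/2 = 15.4 MHz.
126.8 MHz mod fs = 3.6 MHz.
3.6 MHz ≤ fs/2 = 15.4 MHz, appears at 3.6 MHz.
60.2 MHz mod fs = 29.4 MHz.
29.4 MHz > fs/2 = 15.4 MHz, folds to fs − 29.4 MHz = 1.4 MHz.
56.4 MHz mod fs = 25.6 MHz.
25.6 MHz > fs/2 = 15.4 MHz, folds to fs − 25.6 MHz = 5.2 MHz.
112.2 MHz mod fs = 19.8 MHz.
19.8 MHz > fs/2 = 15.4 MHz, folds to fs − 19.8 MHz = 11 MHz.
1.6 MHz ≤ fs/2 = 15.4 MHz, passes unchanged.
Distinct values: {1.4 MHz, 1.6 MHz, 3.6 MHz, 5.2 MHz, 11 MHz}.

1.4 MHz, 1.6 MHz, 3.6 MHz, 5.2 MHz, 11 MHz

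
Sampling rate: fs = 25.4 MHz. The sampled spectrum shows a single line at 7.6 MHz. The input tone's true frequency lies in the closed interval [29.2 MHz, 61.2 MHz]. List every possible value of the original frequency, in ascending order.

Frequencies that alias to 7.6 MHz are k·fs ± 7.6 MHz for integer k ≥ 0.
k=0: 7.6 MHz.
k=1: 17.8 MHz, 33 MHz.
k=2: 43.2 MHz, 58.4 MHz.
k=3: 68.6 MHz, 83.8 MHz.
Within [29.2 MHz, 61.2 MHz]: 33 MHz, 43.2 MHz, 58.4 MHz.

33 MHz, 43.2 MHz, 58.4 MHz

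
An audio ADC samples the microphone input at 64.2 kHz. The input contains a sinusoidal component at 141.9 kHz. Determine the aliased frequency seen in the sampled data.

141.9 kHz mod fs = 13.5 kHz.
13.5 kHz ≤ fs/2 = 32.1 kHz, appears at 13.5 kHz.

13.5 kHz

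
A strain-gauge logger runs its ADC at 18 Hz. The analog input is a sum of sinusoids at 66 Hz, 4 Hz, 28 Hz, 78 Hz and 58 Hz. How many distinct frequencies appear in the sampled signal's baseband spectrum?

fs/2 = 9 Hz.
66 Hz mod fs = 12 Hz.
12 Hz > fs/2 = 9 Hz, folds to fs − 12 Hz = 6 Hz.
4 Hz ≤ fs/2 = 9 Hz, passes unchanged.
28 Hz mod fs = 10 Hz.
10 Hz > fs/2 = 9 Hz, folds to fs − 10 Hz = 8 Hz.
78 Hz mod fs = 6 Hz.
6 Hz ≤ fs/2 = 9 Hz, appears at 6 Hz.
58 Hz mod fs = 4 Hz.
4 Hz ≤ fs/2 = 9 Hz, appears at 4 Hz.
Distinct values: {4 Hz, 6 Hz, 8 Hz} → 3.

3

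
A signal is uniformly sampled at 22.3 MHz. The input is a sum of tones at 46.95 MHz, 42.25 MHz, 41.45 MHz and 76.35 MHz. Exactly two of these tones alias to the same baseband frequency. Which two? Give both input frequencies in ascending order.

fs/2 = 11.15 MHz.
46.95 MHz mod fs = 2.35 MHz.
2.35 MHz ≤ fs/2 = 11.15 MHz, appears at 2.35 MHz.
42.25 MHz mod fs = 19.95 MHz.
19.95 MHz > fs/2 = 11.15 MHz, folds to fs − 19.95 MHz = 2.35 MHz.
41.45 MHz mod fs = 19.15 MHz.
19.15 MHz > fs/2 = 11.15 MHz, folds to fs − 19.15 MHz = 3.15 MHz.
76.35 MHz mod fs = 9.45 MHz.
9.45 MHz ≤ fs/2 = 11.15 MHz, appears at 9.45 MHz.
42.25 MHz and 46.95 MHz both map to 2.35 MHz.

42.25 MHz, 46.95 MHz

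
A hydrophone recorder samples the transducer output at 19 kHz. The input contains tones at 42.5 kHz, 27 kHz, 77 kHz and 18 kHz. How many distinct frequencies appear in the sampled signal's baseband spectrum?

fs/2 = 9.5 kHz.
42.5 kHz mod fs = 4.5 kHz.
4.5 kHz ≤ fs/2 = 9.5 kHz, appears at 4.5 kHz.
27 kHz mod fs = 8 kHz.
8 kHz ≤ fs/2 = 9.5 kHz, appears at 8 kHz.
77 kHz mod fs = 1 kHz.
1 kHz ≤ fs/2 = 9.5 kHz, appears at 1 kHz.
18 kHz > fs/2 = 9.5 kHz, folds to fs − 18 kHz = 1 kHz.
Distinct values: {1 kHz, 4.5 kHz, 8 kHz} → 3.

3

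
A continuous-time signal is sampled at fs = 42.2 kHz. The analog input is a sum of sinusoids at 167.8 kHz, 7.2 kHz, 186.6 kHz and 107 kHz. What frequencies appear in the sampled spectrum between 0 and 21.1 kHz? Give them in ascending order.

fs/2 = 21.1 kHz.
167.8 kHz mod fs = 41.2 kHz.
41.2 kHz > fs/2 = 21.1 kHz, folds to fs − 41.2 kHz = 1 kHz.
7.2 kHz ≤ fs/2 = 21.1 kHz, passes unchanged.
186.6 kHz mod fs = 17.8 kHz.
17.8 kHz ≤ fs/2 = 21.1 kHz, appears at 17.8 kHz.
107 kHz mod fs = 22.6 kHz.
22.6 kHz > fs/2 = 21.1 kHz, folds to fs − 22.6 kHz = 19.6 kHz.
Distinct values: {1 kHz, 7.2 kHz, 17.8 kHz, 19.6 kHz}.

1 kHz, 7.2 kHz, 17.8 kHz, 19.6 kHz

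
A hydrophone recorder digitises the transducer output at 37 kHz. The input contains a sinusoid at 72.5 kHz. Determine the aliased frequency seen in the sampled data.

1.5 kHz

72.5 kHz mod fs = 35.5 kHz.
35.5 kHz > fs/2 = 18.5 kHz, folds to fs − 35.5 kHz = 1.5 kHz.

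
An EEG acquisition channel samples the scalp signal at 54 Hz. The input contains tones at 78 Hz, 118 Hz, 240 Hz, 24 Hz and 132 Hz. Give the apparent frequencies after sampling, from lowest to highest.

10 Hz, 24 Hz

fs/2 = 27 Hz.
78 Hz mod fs = 24 Hz.
24 Hz ≤ fs/2 = 27 Hz, appears at 24 Hz.
118 Hz mod fs = 10 Hz.
10 Hz ≤ fs/2 = 27 Hz, appears at 10 Hz.
240 Hz mod fs = 24 Hz.
24 Hz ≤ fs/2 = 27 Hz, appears at 24 Hz.
24 Hz ≤ fs/2 = 27 Hz, passes unchanged.
132 Hz mod fs = 24 Hz.
24 Hz ≤ fs/2 = 27 Hz, appears at 24 Hz.
Distinct values: {10 Hz, 24 Hz}.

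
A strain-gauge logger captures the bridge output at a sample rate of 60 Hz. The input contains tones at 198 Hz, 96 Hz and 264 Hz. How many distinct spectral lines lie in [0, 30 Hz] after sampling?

2

fs/2 = 30 Hz.
198 Hz mod fs = 18 Hz.
18 Hz ≤ fs/2 = 30 Hz, appears at 18 Hz.
96 Hz mod fs = 36 Hz.
36 Hz > fs/2 = 30 Hz, folds to fs − 36 Hz = 24 Hz.
264 Hz mod fs = 24 Hz.
24 Hz ≤ fs/2 = 30 Hz, appears at 24 Hz.
Distinct values: {18 Hz, 24 Hz} → 2.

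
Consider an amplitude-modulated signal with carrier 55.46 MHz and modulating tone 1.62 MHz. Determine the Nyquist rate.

114.16 MHz

AM sidebands sit at fc ± fm = 53.84 MHz and 57.08 MHz.
Highest-frequency component: 57.08 MHz.
Nyquist rate = 2 × 57.08 MHz = 114.16 MHz.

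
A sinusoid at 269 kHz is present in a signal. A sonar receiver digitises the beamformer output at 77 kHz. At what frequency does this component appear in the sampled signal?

38 kHz

269 kHz mod fs = 38 kHz.
38 kHz ≤ fs/2 = 38.5 kHz, appears at 38 kHz.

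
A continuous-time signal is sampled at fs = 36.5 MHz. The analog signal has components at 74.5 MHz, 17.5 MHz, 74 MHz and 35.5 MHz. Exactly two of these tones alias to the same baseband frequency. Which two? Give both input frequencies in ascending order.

35.5 MHz, 74 MHz

fs/2 = 18.25 MHz.
74.5 MHz mod fs = 1.5 MHz.
1.5 MHz ≤ fs/2 = 18.25 MHz, appears at 1.5 MHz.
17.5 MHz ≤ fs/2 = 18.25 MHz, passes unchanged.
74 MHz mod fs = 1 MHz.
1 MHz ≤ fs/2 = 18.25 MHz, appears at 1 MHz.
35.5 MHz > fs/2 = 18.25 MHz, folds to fs − 35.5 MHz = 1 MHz.
35.5 MHz and 74 MHz both map to 1 MHz.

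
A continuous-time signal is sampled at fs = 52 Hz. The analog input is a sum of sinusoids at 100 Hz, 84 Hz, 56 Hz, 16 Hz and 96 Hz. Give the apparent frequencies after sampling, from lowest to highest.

fs/2 = 26 Hz.
100 Hz mod fs = 48 Hz.
48 Hz > fs/2 = 26 Hz, folds to fs − 48 Hz = 4 Hz.
84 Hz mod fs = 32 Hz.
32 Hz > fs/2 = 26 Hz, folds to fs − 32 Hz = 20 Hz.
56 Hz mod fs = 4 Hz.
4 Hz ≤ fs/2 = 26 Hz, appears at 4 Hz.
16 Hz ≤ fs/2 = 26 Hz, passes unchanged.
96 Hz mod fs = 44 Hz.
44 Hz > fs/2 = 26 Hz, folds to fs − 44 Hz = 8 Hz.
Distinct values: {4 Hz, 8 Hz, 16 Hz, 20 Hz}.

4 Hz, 8 Hz, 16 Hz, 20 Hz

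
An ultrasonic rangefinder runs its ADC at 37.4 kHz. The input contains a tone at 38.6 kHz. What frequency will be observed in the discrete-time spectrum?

1.2 kHz

38.6 kHz mod fs = 1.2 kHz.
1.2 kHz ≤ fs/2 = 18.7 kHz, appears at 1.2 kHz.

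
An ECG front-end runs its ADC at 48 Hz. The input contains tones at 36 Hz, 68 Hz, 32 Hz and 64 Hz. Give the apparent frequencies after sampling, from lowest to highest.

fs/2 = 24 Hz.
36 Hz > fs/2 = 24 Hz, folds to fs − 36 Hz = 12 Hz.
68 Hz mod fs = 20 Hz.
20 Hz ≤ fs/2 = 24 Hz, appears at 20 Hz.
32 Hz > fs/2 = 24 Hz, folds to fs − 32 Hz = 16 Hz.
64 Hz mod fs = 16 Hz.
16 Hz ≤ fs/2 = 24 Hz, appears at 16 Hz.
Distinct values: {12 Hz, 16 Hz, 20 Hz}.

12 Hz, 16 Hz, 20 Hz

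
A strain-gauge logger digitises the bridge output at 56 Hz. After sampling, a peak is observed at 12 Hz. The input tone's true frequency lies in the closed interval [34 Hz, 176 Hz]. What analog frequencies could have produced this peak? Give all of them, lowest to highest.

44 Hz, 68 Hz, 100 Hz, 124 Hz, 156 Hz

Frequencies that alias to 12 Hz are k·fs ± 12 Hz for integer k ≥ 0.
k=0: 12 Hz.
k=1: 44 Hz, 68 Hz.
k=2: 100 Hz, 124 Hz.
k=3: 156 Hz, 180 Hz.
k=4: 212 Hz, 236 Hz.
Within [34 Hz, 176 Hz]: 44 Hz, 68 Hz, 100 Hz, 124 Hz, 156 Hz.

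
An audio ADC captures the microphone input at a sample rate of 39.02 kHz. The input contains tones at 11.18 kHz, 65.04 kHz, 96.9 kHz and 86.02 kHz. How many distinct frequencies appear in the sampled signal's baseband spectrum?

4

fs/2 = 19.51 kHz.
11.18 kHz ≤ fs/2 = 19.51 kHz, passes unchanged.
65.04 kHz mod fs = 26.02 kHz.
26.02 kHz > fs/2 = 19.51 kHz, folds to fs − 26.02 kHz = 13 kHz.
96.9 kHz mod fs = 18.86 kHz.
18.86 kHz ≤ fs/2 = 19.51 kHz, appears at 18.86 kHz.
86.02 kHz mod fs = 7.98 kHz.
7.98 kHz ≤ fs/2 = 19.51 kHz, appears at 7.98 kHz.
Distinct values: {7.98 kHz, 11.18 kHz, 13 kHz, 18.86 kHz} → 4.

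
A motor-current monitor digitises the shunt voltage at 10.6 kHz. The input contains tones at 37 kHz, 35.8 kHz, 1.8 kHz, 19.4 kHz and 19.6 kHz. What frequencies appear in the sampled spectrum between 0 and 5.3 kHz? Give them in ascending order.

1.6 kHz, 1.8 kHz, 4 kHz, 5.2 kHz

fs/2 = 5.3 kHz.
37 kHz mod fs = 5.2 kHz.
5.2 kHz ≤ fs/2 = 5.3 kHz, appears at 5.2 kHz.
35.8 kHz mod fs = 4 kHz.
4 kHz ≤ fs/2 = 5.3 kHz, appears at 4 kHz.
1.8 kHz ≤ fs/2 = 5.3 kHz, passes unchanged.
19.4 kHz mod fs = 8.8 kHz.
8.8 kHz > fs/2 = 5.3 kHz, folds to fs − 8.8 kHz = 1.8 kHz.
19.6 kHz mod fs = 9 kHz.
9 kHz > fs/2 = 5.3 kHz, folds to fs − 9 kHz = 1.6 kHz.
Distinct values: {1.6 kHz, 1.8 kHz, 4 kHz, 5.2 kHz}.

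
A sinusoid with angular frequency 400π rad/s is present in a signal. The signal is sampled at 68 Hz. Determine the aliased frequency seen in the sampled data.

4 Hz

ω = 400π rad/s → f = ω/(2π) = 200 Hz.
200 Hz mod fs = 64 Hz.
64 Hz > fs/2 = 34 Hz, folds to fs − 64 Hz = 4 Hz.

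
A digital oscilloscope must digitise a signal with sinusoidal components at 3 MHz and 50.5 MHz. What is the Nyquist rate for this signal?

101 MHz

Highest-frequency component: 50.5 MHz.
Nyquist rate = 2 × 50.5 MHz = 101 MHz.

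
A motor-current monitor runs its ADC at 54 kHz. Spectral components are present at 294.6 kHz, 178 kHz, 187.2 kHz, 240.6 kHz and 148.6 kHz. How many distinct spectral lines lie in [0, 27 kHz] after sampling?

fs/2 = 27 kHz.
294.6 kHz mod fs = 24.6 kHz.
24.6 kHz ≤ fs/2 = 27 kHz, appears at 24.6 kHz.
178 kHz mod fs = 16 kHz.
16 kHz ≤ fs/2 = 27 kHz, appears at 16 kHz.
187.2 kHz mod fs = 25.2 kHz.
25.2 kHz ≤ fs/2 = 27 kHz, appears at 25.2 kHz.
240.6 kHz mod fs = 24.6 kHz.
24.6 kHz ≤ fs/2 = 27 kHz, appears at 24.6 kHz.
148.6 kHz mod fs = 40.6 kHz.
40.6 kHz > fs/2 = 27 kHz, folds to fs − 40.6 kHz = 13.4 kHz.
Distinct values: {13.4 kHz, 16 kHz, 24.6 kHz, 25.2 kHz} → 4.

4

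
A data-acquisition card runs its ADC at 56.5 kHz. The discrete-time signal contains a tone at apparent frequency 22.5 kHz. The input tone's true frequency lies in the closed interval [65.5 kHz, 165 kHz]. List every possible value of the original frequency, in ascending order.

79 kHz, 90.5 kHz, 135.5 kHz, 147 kHz

Frequencies that alias to 22.5 kHz are k·fs ± 22.5 kHz for integer k ≥ 0.
k=0: 22.5 kHz.
k=1: 34 kHz, 79 kHz.
k=2: 90.5 kHz, 135.5 kHz.
k=3: 147 kHz, 192 kHz.
k=4: 203.5 kHz, 248.5 kHz.
Within [65.5 kHz, 165 kHz]: 79 kHz, 90.5 kHz, 135.5 kHz, 147 kHz.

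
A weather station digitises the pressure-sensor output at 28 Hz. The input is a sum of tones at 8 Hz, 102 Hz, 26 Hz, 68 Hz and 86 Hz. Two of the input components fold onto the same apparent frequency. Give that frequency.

fs/2 = 14 Hz.
8 Hz ≤ fs/2 = 14 Hz, passes unchanged.
102 Hz mod fs = 18 Hz.
18 Hz > fs/2 = 14 Hz, folds to fs − 18 Hz = 10 Hz.
26 Hz > fs/2 = 14 Hz, folds to fs − 26 Hz = 2 Hz.
68 Hz mod fs = 12 Hz.
12 Hz ≤ fs/2 = 14 Hz, appears at 12 Hz.
86 Hz mod fs = 2 Hz.
2 Hz ≤ fs/2 = 14 Hz, appears at 2 Hz.
26 Hz and 86 Hz both map to 2 Hz.

2 Hz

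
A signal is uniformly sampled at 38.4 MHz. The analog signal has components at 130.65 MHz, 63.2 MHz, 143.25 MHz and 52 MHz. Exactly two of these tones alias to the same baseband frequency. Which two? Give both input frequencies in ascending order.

fs/2 = 19.2 MHz.
130.65 MHz mod fs = 15.45 MHz.
15.45 MHz ≤ fs/2 = 19.2 MHz, appears at 15.45 MHz.
63.2 MHz mod fs = 24.8 MHz.
24.8 MHz > fs/2 = 19.2 MHz, folds to fs − 24.8 MHz = 13.6 MHz.
143.25 MHz mod fs = 28.05 MHz.
28.05 MHz > fs/2 = 19.2 MHz, folds to fs − 28.05 MHz = 10.35 MHz.
52 MHz mod fs = 13.6 MHz.
13.6 MHz ≤ fs/2 = 19.2 MHz, appears at 13.6 MHz.
52 MHz and 63.2 MHz both map to 13.6 MHz.

52 MHz, 63.2 MHz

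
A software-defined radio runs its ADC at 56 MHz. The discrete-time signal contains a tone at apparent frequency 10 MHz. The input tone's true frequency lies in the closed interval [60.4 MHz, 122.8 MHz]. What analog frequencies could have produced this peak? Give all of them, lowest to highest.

66 MHz, 102 MHz, 122 MHz

Frequencies that alias to 10 MHz are k·fs ± 10 MHz for integer k ≥ 0.
k=0: 10 MHz.
k=1: 46 MHz, 66 MHz.
k=2: 102 MHz, 122 MHz.
k=3: 158 MHz, 178 MHz.
Within [60.4 MHz, 122.8 MHz]: 66 MHz, 102 MHz, 122 MHz.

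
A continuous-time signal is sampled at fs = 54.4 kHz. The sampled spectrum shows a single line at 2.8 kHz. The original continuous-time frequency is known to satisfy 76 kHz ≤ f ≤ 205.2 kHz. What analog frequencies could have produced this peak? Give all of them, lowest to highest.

Frequencies that alias to 2.8 kHz are k·fs ± 2.8 kHz for integer k ≥ 0.
k=0: 2.8 kHz.
k=1: 51.6 kHz, 57.2 kHz.
k=2: 106 kHz, 111.6 kHz.
k=3: 160.4 kHz, 166 kHz.
k=4: 214.8 kHz, 220.4 kHz.
Within [76 kHz, 205.2 kHz]: 106 kHz, 111.6 kHz, 160.4 kHz, 166 kHz.

106 kHz, 111.6 kHz, 160.4 kHz, 166 kHz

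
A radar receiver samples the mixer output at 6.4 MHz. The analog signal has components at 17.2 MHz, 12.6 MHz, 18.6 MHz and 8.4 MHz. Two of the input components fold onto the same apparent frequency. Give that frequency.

fs/2 = 3.2 MHz.
17.2 MHz mod fs = 4.4 MHz.
4.4 MHz > fs/2 = 3.2 MHz, folds to fs − 4.4 MHz = 2 MHz.
12.6 MHz mod fs = 6.2 MHz.
6.2 MHz > fs/2 = 3.2 MHz, folds to fs − 6.2 MHz = 0.2 MHz.
18.6 MHz mod fs = 5.8 MHz.
5.8 MHz > fs/2 = 3.2 MHz, folds to fs − 5.8 MHz = 0.6 MHz.
8.4 MHz mod fs = 2 MHz.
2 MHz ≤ fs/2 = 3.2 MHz, appears at 2 MHz.
8.4 MHz and 17.2 MHz both map to 2 MHz.

2 MHz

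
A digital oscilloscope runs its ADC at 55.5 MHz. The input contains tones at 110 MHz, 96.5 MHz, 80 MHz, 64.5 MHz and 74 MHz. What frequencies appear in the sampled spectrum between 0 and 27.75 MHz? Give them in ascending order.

fs/2 = 27.75 MHz.
110 MHz mod fs = 54.5 MHz.
54.5 MHz > fs/2 = 27.75 MHz, folds to fs − 54.5 MHz = 1 MHz.
96.5 MHz mod fs = 41 MHz.
41 MHz > fs/2 = 27.75 MHz, folds to fs − 41 MHz = 14.5 MHz.
80 MHz mod fs = 24.5 MHz.
24.5 MHz ≤ fs/2 = 27.75 MHz, appears at 24.5 MHz.
64.5 MHz mod fs = 9 MHz.
9 MHz ≤ fs/2 = 27.75 MHz, appears at 9 MHz.
74 MHz mod fs = 18.5 MHz.
18.5 MHz ≤ fs/2 = 27.75 MHz, appears at 18.5 MHz.
Distinct values: {1 MHz, 9 MHz, 14.5 MHz, 18.5 MHz, 24.5 MHz}.

1 MHz, 9 MHz, 14.5 MHz, 18.5 MHz, 24.5 MHz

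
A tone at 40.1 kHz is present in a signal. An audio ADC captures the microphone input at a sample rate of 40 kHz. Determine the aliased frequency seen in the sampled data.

40.1 kHz mod fs = 0.1 kHz.
0.1 kHz ≤ fs/2 = 20 kHz, appears at 0.1 kHz.

0.1 kHz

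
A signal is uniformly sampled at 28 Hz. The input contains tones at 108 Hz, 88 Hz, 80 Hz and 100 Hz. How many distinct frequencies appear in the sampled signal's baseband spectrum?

fs/2 = 14 Hz.
108 Hz mod fs = 24 Hz.
24 Hz > fs/2 = 14 Hz, folds to fs − 24 Hz = 4 Hz.
88 Hz mod fs = 4 Hz.
4 Hz ≤ fs/2 = 14 Hz, appears at 4 Hz.
80 Hz mod fs = 24 Hz.
24 Hz > fs/2 = 14 Hz, folds to fs − 24 Hz = 4 Hz.
100 Hz mod fs = 16 Hz.
16 Hz > fs/2 = 14 Hz, folds to fs − 16 Hz = 12 Hz.
Distinct values: {4 Hz, 12 Hz} → 2.

2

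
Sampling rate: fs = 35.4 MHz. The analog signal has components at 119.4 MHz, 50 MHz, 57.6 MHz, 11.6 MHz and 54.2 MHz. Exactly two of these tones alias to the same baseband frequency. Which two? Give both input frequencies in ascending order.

57.6 MHz, 119.4 MHz

fs/2 = 17.7 MHz.
119.4 MHz mod fs = 13.2 MHz.
13.2 MHz ≤ fs/2 = 17.7 MHz, appears at 13.2 MHz.
50 MHz mod fs = 14.6 MHz.
14.6 MHz ≤ fs/2 = 17.7 MHz, appears at 14.6 MHz.
57.6 MHz mod fs = 22.2 MHz.
22.2 MHz > fs/2 = 17.7 MHz, folds to fs − 22.2 MHz = 13.2 MHz.
11.6 MHz ≤ fs/2 = 17.7 MHz, passes unchanged.
54.2 MHz mod fs = 18.8 MHz.
18.8 MHz > fs/2 = 17.7 MHz, folds to fs − 18.8 MHz = 16.6 MHz.
57.6 MHz and 119.4 MHz both map to 13.2 MHz.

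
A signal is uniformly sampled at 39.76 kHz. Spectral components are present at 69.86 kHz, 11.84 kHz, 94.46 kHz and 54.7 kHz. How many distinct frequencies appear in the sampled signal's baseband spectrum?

fs/2 = 19.88 kHz.
69.86 kHz mod fs = 30.1 kHz.
30.1 kHz > fs/2 = 19.88 kHz, folds to fs − 30.1 kHz = 9.66 kHz.
11.84 kHz ≤ fs/2 = 19.88 kHz, passes unchanged.
94.46 kHz mod fs = 14.94 kHz.
14.94 kHz ≤ fs/2 = 19.88 kHz, appears at 14.94 kHz.
54.7 kHz mod fs = 14.94 kHz.
14.94 kHz ≤ fs/2 = 19.88 kHz, appears at 14.94 kHz.
Distinct values: {9.66 kHz, 11.84 kHz, 14.94 kHz} → 3.

3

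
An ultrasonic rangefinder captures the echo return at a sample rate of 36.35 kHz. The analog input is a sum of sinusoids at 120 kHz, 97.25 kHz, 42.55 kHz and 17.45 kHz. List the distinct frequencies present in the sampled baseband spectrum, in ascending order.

6.2 kHz, 10.95 kHz, 11.8 kHz, 17.45 kHz

fs/2 = 18.175 kHz.
120 kHz mod fs = 10.95 kHz.
10.95 kHz ≤ fs/2 = 18.175 kHz, appears at 10.95 kHz.
97.25 kHz mod fs = 24.55 kHz.
24.55 kHz > fs/2 = 18.175 kHz, folds to fs − 24.55 kHz = 11.8 kHz.
42.55 kHz mod fs = 6.2 kHz.
6.2 kHz ≤ fs/2 = 18.175 kHz, appears at 6.2 kHz.
17.45 kHz ≤ fs/2 = 18.175 kHz, passes unchanged.
Distinct values: {6.2 kHz, 10.95 kHz, 11.8 kHz, 17.45 kHz}.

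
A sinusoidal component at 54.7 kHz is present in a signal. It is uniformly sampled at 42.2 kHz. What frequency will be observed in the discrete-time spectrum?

54.7 kHz mod fs = 12.5 kHz.
12.5 kHz ≤ fs/2 = 21.1 kHz, appears at 12.5 kHz.

12.5 kHz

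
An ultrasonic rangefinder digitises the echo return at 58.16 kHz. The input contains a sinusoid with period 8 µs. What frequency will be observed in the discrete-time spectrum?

8.68 kHz

T = 8 µs → f = 1/T = 125 kHz.
125 kHz mod fs = 8.68 kHz.
8.68 kHz ≤ fs/2 = 29.08 kHz, appears at 8.68 kHz.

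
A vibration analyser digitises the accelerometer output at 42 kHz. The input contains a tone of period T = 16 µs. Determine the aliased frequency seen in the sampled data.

T = 16 µs → f = 1/T = 62.5 kHz.
62.5 kHz mod fs = 20.5 kHz.
20.5 kHz ≤ fs/2 = 21 kHz, appears at 20.5 kHz.

20.5 kHz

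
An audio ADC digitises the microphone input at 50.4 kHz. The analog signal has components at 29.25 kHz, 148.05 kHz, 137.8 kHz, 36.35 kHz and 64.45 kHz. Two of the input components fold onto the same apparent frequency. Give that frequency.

14.05 kHz

fs/2 = 25.2 kHz.
29.25 kHz > fs/2 = 25.2 kHz, folds to fs − 29.25 kHz = 21.15 kHz.
148.05 kHz mod fs = 47.25 kHz.
47.25 kHz > fs/2 = 25.2 kHz, folds to fs − 47.25 kHz = 3.15 kHz.
137.8 kHz mod fs = 37 kHz.
37 kHz > fs/2 = 25.2 kHz, folds to fs − 37 kHz = 13.4 kHz.
36.35 kHz > fs/2 = 25.2 kHz, folds to fs − 36.35 kHz = 14.05 kHz.
64.45 kHz mod fs = 14.05 kHz.
14.05 kHz ≤ fs/2 = 25.2 kHz, appears at 14.05 kHz.
36.35 kHz and 64.45 kHz both map to 14.05 kHz.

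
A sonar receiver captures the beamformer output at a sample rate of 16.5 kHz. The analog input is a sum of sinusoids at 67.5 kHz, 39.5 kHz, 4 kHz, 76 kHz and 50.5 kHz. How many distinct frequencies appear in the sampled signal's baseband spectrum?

4

fs/2 = 8.25 kHz.
67.5 kHz mod fs = 1.5 kHz.
1.5 kHz ≤ fs/2 = 8.25 kHz, appears at 1.5 kHz.
39.5 kHz mod fs = 6.5 kHz.
6.5 kHz ≤ fs/2 = 8.25 kHz, appears at 6.5 kHz.
4 kHz ≤ fs/2 = 8.25 kHz, passes unchanged.
76 kHz mod fs = 10 kHz.
10 kHz > fs/2 = 8.25 kHz, folds to fs − 10 kHz = 6.5 kHz.
50.5 kHz mod fs = 1 kHz.
1 kHz ≤ fs/2 = 8.25 kHz, appears at 1 kHz.
Distinct values: {1 kHz, 1.5 kHz, 4 kHz, 6.5 kHz} → 4.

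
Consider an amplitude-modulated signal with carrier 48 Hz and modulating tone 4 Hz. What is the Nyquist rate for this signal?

104 Hz

AM sidebands sit at fc ± fm = 44 Hz and 52 Hz.
Highest-frequency component: 52 Hz.
Nyquist rate = 2 × 52 Hz = 104 Hz.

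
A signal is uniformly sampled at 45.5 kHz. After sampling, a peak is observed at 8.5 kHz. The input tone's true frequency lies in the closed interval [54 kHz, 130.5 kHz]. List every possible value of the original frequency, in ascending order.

Frequencies that alias to 8.5 kHz are k·fs ± 8.5 kHz for integer k ≥ 0.
k=0: 8.5 kHz.
k=1: 37 kHz, 54 kHz.
k=2: 82.5 kHz, 99.5 kHz.
k=3: 128 kHz, 145 kHz.
k=4: 173.5 kHz, 190.5 kHz.
Within [54 kHz, 130.5 kHz]: 54 kHz, 82.5 kHz, 99.5 kHz, 128 kHz.

54 kHz, 82.5 kHz, 99.5 kHz, 128 kHz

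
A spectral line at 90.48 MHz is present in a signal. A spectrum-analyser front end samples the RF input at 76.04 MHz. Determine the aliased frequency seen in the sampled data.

90.48 MHz mod fs = 14.44 MHz.
14.44 MHz ≤ fs/2 = 38.02 MHz, appears at 14.44 MHz.

14.44 MHz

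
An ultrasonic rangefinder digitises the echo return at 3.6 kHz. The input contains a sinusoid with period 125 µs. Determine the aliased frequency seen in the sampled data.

T = 125 µs → f = 1/T = 8 kHz.
8 kHz mod fs = 0.8 kHz.
0.8 kHz ≤ fs/2 = 1.8 kHz, appears at 0.8 kHz.

0.8 kHz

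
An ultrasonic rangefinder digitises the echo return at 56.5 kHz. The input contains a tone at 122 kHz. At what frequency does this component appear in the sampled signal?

9 kHz

122 kHz mod fs = 9 kHz.
9 kHz ≤ fs/2 = 28.25 kHz, appears at 9 kHz.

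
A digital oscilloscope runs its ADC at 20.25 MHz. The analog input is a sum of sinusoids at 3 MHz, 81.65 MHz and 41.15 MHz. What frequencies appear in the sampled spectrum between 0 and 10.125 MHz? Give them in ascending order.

0.65 MHz, 3 MHz

fs/2 = 10.125 MHz.
3 MHz ≤ fs/2 = 10.125 MHz, passes unchanged.
81.65 MHz mod fs = 0.65 MHz.
0.65 MHz ≤ fs/2 = 10.125 MHz, appears at 0.65 MHz.
41.15 MHz mod fs = 0.65 MHz.
0.65 MHz ≤ fs/2 = 10.125 MHz, appears at 0.65 MHz.
Distinct values: {0.65 MHz, 3 MHz}.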